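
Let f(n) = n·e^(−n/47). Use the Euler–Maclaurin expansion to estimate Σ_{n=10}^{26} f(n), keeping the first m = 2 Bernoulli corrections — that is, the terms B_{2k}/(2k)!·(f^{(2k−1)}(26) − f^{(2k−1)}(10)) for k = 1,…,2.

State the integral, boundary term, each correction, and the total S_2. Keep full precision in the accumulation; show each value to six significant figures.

S_2 ≈ 203.836

∫_10^26 x·e^(−x/47) dx evaluates to 192.350.
Boundary: ½(f(10) + f(26)) = ½(8.08345 + 14.9529) = 11.5182.
Running total after boundary: 203.868.
k=1: B_{2}/(2)! × [f^{(1)}(26) − f^{(1)}(10)] = 1/12 × (0.256965 − 0.636357) = -0.0316160.
After k=1: 203.836.
k=2: B_{4}/(4)! × [f^{(3)}(26) − f^{(3)}(10)] = −1/720 × (0.000637025 − 0.00101994) = 5.31827e-07.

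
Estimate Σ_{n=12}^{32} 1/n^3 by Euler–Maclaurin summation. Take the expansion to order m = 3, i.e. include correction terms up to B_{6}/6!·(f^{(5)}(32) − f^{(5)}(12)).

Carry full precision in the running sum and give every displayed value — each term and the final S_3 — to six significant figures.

The integral term ∫_12^32 1/x^3 dx = 0.00298394.
Endpoint term: (f(12) + f(32))/2 = (0.000578704 + 3.05176e-05)/2 = 0.000304611.
Running total after boundary: 0.00328855.
Correction k=1: B_{2}/2! · (f^{(1)}(32) − f^{(1)}(12)) = 1/12 · (-2.86102e-06 − (-0.000144676)) = 1.18179e-05.
Running total after k=1: 0.00330037.
Correction k=2: B_{4}/4! · (f^{(3)}(32) − f^{(3)}(12)) = −1/720 · (-5.58794e-08 − (-2.00939e-05)) = -2.78306e-08.
Running total after k=2: 0.00330034.
Correction k=3: B_{6}/6! · (f^{(5)}(32) − f^{(5)}(12)) = 1/30240 · (-2.29193e-09 − (-5.86071e-06)) = 1.93731e-10.

S_3 ≈ 0.00330034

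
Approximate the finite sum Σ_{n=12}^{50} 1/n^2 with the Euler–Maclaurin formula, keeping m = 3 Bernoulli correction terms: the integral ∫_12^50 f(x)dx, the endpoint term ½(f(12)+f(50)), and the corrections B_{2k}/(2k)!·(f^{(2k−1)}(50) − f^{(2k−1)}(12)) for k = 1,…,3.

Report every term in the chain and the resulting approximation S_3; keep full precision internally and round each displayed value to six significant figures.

S_3 ≈ 0.0671005

The integral term ∫_12^50 1/x^2 dx = 0.0633333.
½[f(12) + f(50)] = ½[0.00694444 + 0.000400000] = 0.00367222.
So far: 0.0670056.
k=1: B_{2}/(2)! × [f^{(1)}(50) − f^{(1)}(12)] = 1/12 × (-1.60000e-05 − (-0.00115741)) = 9.51173e-05.
Running total after k=1: 0.0671007.
k=2: B_{4}/(4)! × [f^{(3)}(50) − f^{(3)}(12)] = −1/720 × (-7.68000e-08 − (-9.64506e-05)) = -1.33853e-07.
Running total after k=2: 0.0671005.
k=3: B_{6}/(6)! × [f^{(5)}(50) − f^{(5)}(12)] = 1/30240 × (-9.21600e-10 − (-2.00939e-05)) = 6.64450e-10.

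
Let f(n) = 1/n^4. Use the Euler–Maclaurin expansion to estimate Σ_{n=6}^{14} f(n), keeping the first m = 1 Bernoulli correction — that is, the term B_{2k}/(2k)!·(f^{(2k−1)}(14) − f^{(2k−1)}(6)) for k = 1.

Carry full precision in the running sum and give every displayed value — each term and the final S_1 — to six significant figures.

The integral term ∫_6^14 1/x^4 dx = 0.00142173.
Boundary: ½(f(6) + f(14)) = ½(0.000771605 + 2.60308e-05) = 0.000398818.
Running total after boundary: 0.00182055.
Order-1 term: 1/12 · (-7.43738e-06 − (-0.000514403)) = 4.22472e-05.

S_1 ≈ 0.00186280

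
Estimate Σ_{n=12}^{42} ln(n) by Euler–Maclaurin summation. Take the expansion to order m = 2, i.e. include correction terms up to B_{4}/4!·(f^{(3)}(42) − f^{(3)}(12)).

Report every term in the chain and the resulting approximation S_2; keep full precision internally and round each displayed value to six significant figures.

S_2 ≈ 100.270

The integral term ∫_12^42 ln(x) dx = 97.1632.
½[f(12) + f(42)] = ½[2.48491 + 3.73767] = 3.11129.
So far: 100.275.
k=1: B_{2}/(2)! × [f^{(1)}(42) − f^{(1)}(12)] = 1/12 × (0.0238095 − 0.0833333) = -0.00496032.
Partial sum through k=1: 100.270.
k=2: B_{4}/(4)! × [f^{(3)}(42) − f^{(3)}(12)] = −1/720 × (2.69949e-05 − 0.00115741) = 1.57002e-06.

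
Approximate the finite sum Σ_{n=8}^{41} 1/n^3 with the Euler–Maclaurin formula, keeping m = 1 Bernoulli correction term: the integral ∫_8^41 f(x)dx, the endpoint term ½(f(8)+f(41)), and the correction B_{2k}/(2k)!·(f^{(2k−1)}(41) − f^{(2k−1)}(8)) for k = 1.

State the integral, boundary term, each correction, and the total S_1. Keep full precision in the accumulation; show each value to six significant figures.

S_1 ≈ 0.00855982

Integral: ∫_8^41 1/x^3 dx = 0.00751506.
½[f(8) + f(41)] = ½[0.00195312 + 1.45094e-05] = 0.000983817.
Running total after boundary: 0.00849888.
Correction k=1: B_{2}/2! · (f^{(1)}(41) − f^{(1)}(8)) = 1/12 · (-1.06166e-06 − (-0.000732422)) = 6.09467e-05.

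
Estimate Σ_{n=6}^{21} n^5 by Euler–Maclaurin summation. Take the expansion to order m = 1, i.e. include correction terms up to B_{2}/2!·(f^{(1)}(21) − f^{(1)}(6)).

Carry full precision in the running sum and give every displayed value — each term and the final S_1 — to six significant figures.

S_1 ≈ 1.64130e+07

Integral: ∫_6^21 x^5 dx = 1.42866e+07.
Boundary: ½(f(6) + f(21)) = ½(7776.00 + 4.08410e+06) = 2.04594e+06.
So far: 1.63325e+07.
Order-1 term: 1/12 · (972405 − 6480.00) = 80493.8.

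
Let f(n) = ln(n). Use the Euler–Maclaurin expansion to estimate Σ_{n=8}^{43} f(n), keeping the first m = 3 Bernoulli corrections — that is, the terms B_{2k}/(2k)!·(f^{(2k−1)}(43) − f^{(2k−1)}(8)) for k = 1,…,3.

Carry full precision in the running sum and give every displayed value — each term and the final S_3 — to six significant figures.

S_3 ≈ 113.008

Integral: ∫_8^43 ln(x) dx = 110.096.
½[f(8) + f(43)] = ½[2.07944 + 3.76120] = 2.92032.
Running total after boundary: 113.016.
k=1: B_{2}/(2)! × [f^{(1)}(43) − f^{(1)}(8)] = 1/12 × (0.0232558 − 0.125000) = -0.00847868.
Partial sum through k=1: 113.008.
k=2: B_{4}/(4)! × [f^{(3)}(43) − f^{(3)}(8)] = −1/720 × (2.51550e-05 − 0.00390625) = 5.39041e-06.
Partial sum through k=2: 113.008.
k=3: B_{6}/(6)! × [f^{(5)}(43) − f^{(5)}(8)] = 1/30240 × (1.63256e-07 − 0.000732422) = -2.42149e-08.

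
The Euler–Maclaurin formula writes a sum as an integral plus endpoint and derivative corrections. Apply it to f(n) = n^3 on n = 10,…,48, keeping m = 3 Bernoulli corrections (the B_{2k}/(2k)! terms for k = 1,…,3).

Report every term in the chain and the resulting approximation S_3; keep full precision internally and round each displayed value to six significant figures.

S_3 ≈ 1.38095e+06

Integral: ∫_10^48 x^3 dx = 1.32460e+06.
½[f(10) + f(48)] = ½[1000.00 + 110592] = 55796.0.
Integral + boundary = 1.38040e+06.
Order-1 term: 1/12 · (6912.00 − 300.000) = 551.000.
Partial sum through k=1: 1.38095e+06.
Order-2 term: −1/720 · (6.00000 − 6.00000) = 0.00000.
Partial sum through k=2: 1.38095e+06.
Order-3 term: 1/30240 · (0.00000 − 0.00000) = 0.00000.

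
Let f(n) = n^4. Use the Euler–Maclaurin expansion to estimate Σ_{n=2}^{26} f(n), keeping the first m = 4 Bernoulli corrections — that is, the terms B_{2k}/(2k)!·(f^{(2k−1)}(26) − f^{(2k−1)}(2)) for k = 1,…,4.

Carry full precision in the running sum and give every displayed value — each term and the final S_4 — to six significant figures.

S_4 ≈ 2.61062e+06

∫_2^26 x^4 dx evaluates to 2.37627e+06.
½[f(2) + f(26)] = ½[16.0000 + 456976] = 228496.
Running total after boundary: 2.60476e+06.
Correction k=1: B_{2}/2! · (f^{(1)}(26) − f^{(1)}(2)) = 1/12 · (70304.0 − 32.0000) = 5856.00.
Partial sum through k=1: 2.61062e+06.
Correction k=2: B_{4}/4! · (f^{(3)}(26) − f^{(3)}(2)) = −1/720 · (624.000 − 48.0000) = -0.800000.
Partial sum through k=2: 2.61062e+06.
Correction k=3: B_{6}/6! · (f^{(5)}(26) − f^{(5)}(2)) = 1/30240 · (0.00000 − 0.00000) = 0.00000.
Partial sum through k=3: 2.61062e+06.
Correction k=4: B_{8}/8! · (f^{(7)}(26) − f^{(7)}(2)) = −1/1209600 · (0.00000 − 0.00000) = 0.00000.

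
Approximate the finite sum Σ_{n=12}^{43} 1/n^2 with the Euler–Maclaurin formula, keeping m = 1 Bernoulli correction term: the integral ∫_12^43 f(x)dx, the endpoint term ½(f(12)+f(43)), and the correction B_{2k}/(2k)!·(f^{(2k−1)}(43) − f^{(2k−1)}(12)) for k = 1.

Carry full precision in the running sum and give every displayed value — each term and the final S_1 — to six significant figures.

S_1 ≈ 0.0639145

Integral: ∫_12^43 1/x^2 dx = 0.0600775.
½[f(12) + f(43)] = ½[0.00694444 + 0.000540833] = 0.00374264.
Integral + boundary = 0.0638202.
Correction k=1: B_{2}/2! · (f^{(1)}(43) − f^{(1)}(12)) = 1/12 · (-2.51550e-05 − (-0.00115741)) = 9.43544e-05.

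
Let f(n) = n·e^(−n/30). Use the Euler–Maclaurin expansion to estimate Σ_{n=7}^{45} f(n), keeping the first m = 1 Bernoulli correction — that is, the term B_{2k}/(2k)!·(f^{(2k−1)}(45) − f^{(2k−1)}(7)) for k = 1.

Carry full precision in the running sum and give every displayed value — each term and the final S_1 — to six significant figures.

S_1 ≈ 384.687

∫_7^45 x·e^(−x/30) dx evaluates to 376.955.
Boundary: ½(f(7) + f(45)) = ½(5.54323 + 10.0409) = 7.79204.
So far: 384.747.
Correction k=1: B_{2}/2! · (f^{(1)}(45) − f^{(1)}(7)) = 1/12 · (-0.111565 − 0.607115) = -0.0598900.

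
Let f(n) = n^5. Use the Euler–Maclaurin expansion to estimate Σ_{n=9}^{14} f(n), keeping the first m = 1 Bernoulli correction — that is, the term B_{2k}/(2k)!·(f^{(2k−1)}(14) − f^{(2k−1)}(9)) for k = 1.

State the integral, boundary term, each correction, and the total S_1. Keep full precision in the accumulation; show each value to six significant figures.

∫_9^14 x^5 dx evaluates to 1.16635e+06.
½[f(9) + f(14)] = ½[59049.0 + 537824] = 298436.
So far: 1.46479e+06.
Correction k=1: B_{2}/2! · (f^{(1)}(14) − f^{(1)}(9)) = 1/12 · (192080 − 32805.0) = 13272.9.

S_1 ≈ 1.47806e+06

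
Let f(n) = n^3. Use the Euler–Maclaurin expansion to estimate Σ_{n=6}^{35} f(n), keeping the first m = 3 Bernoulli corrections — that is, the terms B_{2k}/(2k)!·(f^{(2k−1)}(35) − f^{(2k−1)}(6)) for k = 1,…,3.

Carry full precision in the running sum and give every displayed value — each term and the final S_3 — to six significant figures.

S_3 ≈ 396675

∫_6^35 x^3 dx evaluates to 374832.
½[f(6) + f(35)] = ½[216.000 + 42875.0] = 21545.5.
So far: 396378.
k=1: B_{2}/(2)! × [f^{(1)}(35) − f^{(1)}(6)] = 1/12 × (3675.00 − 108.000) = 297.250.
After k=1: 396675.
k=2: B_{4}/(4)! × [f^{(3)}(35) − f^{(3)}(6)] = −1/720 × (6.00000 − 6.00000) = 0.00000.
After k=2: 396675.
k=3: B_{6}/(6)! × [f^{(5)}(35) − f^{(5)}(6)] = 1/30240 × (0.00000 − 0.00000) = 0.00000.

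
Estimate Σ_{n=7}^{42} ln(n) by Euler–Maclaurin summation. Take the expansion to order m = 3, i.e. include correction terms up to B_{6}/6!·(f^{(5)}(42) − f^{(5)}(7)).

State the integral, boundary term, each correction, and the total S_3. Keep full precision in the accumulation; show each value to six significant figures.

S_3 ≈ 111.193

Integral: ∫_7^42 ln(x) dx = 108.361.
Endpoint term: (f(7) + f(42))/2 = (1.94591 + 3.73767)/2 = 2.84179.
Running total after boundary: 111.203.
Order-1 term: 1/12 · (0.0238095 − 0.142857) = -0.00992063.
Running total after k=1: 111.193.
Order-2 term: −1/720 · (2.69949e-05 − 0.00583090) = 8.06098e-06.
Running total after k=2: 111.193.
Order-3 term: 1/30240 · (1.83639e-07 − 0.00142798) = -4.72154e-08.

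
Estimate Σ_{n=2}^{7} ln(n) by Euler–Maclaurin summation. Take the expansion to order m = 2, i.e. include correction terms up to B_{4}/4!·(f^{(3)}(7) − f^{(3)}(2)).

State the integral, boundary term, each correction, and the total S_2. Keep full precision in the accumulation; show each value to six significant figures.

∫_2^7 ln(x) dx evaluates to 7.23508.
Boundary: ½(f(2) + f(7)) = ½(0.693147 + 1.94591) = 1.31953.
So far: 8.55461.
k=1: B_{2}/(2)! × [f^{(1)}(7) − f^{(1)}(2)] = 1/12 × (0.142857 − 0.500000) = -0.0297619.
Running total after k=1: 8.52484.
k=2: B_{4}/(4)! × [f^{(3)}(7) − f^{(3)}(2)] = −1/720 × (0.00583090 − 0.250000) = 0.000339124.

S_2 ≈ 8.52518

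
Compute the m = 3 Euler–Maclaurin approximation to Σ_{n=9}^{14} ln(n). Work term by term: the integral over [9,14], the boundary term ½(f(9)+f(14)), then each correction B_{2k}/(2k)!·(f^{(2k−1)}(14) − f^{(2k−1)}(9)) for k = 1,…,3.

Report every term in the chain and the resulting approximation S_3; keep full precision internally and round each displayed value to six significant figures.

Integral: ∫_9^14 ln(x) dx = 12.1718.
Boundary: ½(f(9) + f(14)) = ½(2.19722 + 2.63906) = 2.41814.
Integral + boundary = 14.5899.
Correction k=1: B_{2}/2! · (f^{(1)}(14) − f^{(1)}(9)) = 1/12 · (0.0714286 − 0.111111) = -0.00330688.
After k=1: 14.5866.
Correction k=2: B_{4}/4! · (f^{(3)}(14) − f^{(3)}(9)) = −1/720 · (0.000728863 − 0.00274348) = 2.79809e-06.
After k=2: 14.5866.
Correction k=3: B_{6}/6! · (f^{(5)}(14) − f^{(5)}(9)) = 1/30240 · (4.46243e-05 − 0.000406442) = -1.19649e-08.

S_3 ≈ 14.5866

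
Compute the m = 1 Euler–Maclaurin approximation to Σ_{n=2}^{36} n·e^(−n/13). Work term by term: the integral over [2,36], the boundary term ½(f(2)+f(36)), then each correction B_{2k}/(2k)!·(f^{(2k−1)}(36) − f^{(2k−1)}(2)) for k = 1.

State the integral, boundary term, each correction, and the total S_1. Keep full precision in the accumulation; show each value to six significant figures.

S_1 ≈ 129.164

Integral: ∫_2^36 x·e^(−x/13) dx = 127.247.
Boundary: ½(f(2) + f(36)) = ½(1.71481 + 2.25757) = 1.98619.
Integral + boundary = 129.234.
k=1: B_{2}/(2)! × [f^{(1)}(36) − f^{(1)}(2)] = 1/12 × (-0.110949 − 0.725496) = -0.0697037.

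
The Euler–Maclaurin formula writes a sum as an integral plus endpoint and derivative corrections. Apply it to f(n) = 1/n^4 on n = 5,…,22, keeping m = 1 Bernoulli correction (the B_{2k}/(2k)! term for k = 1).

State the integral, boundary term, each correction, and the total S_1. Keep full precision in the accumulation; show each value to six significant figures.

∫_5^22 1/x^4 dx evaluates to 0.00263536.
Endpoint term: (f(5) + f(22))/2 = (0.00160000 + 4.26883e-06)/2 = 0.000802134.
Integral + boundary = 0.00343750.
Order-1 term: 1/12 · (-7.76152e-07 − (-0.00128000)) = 0.000106602.

S_1 ≈ 0.00354410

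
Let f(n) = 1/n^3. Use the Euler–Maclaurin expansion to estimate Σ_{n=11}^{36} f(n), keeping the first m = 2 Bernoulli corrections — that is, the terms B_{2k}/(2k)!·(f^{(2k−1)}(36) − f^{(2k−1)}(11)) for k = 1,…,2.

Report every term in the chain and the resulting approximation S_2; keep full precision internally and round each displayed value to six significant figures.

Integral: ∫_11^36 1/x^3 dx = 0.00374643.
Boundary: ½(f(11) + f(36)) = ½(0.000751315 + 2.14335e-05) = 0.000386374.
Integral + boundary = 0.00413280.
Correction k=1: B_{2}/2! · (f^{(1)}(36) − f^{(1)}(11)) = 1/12 · (-1.78612e-06 − (-0.000204904)) = 1.69265e-05.
After k=1: 0.00414973.
Correction k=2: B_{4}/4! · (f^{(3)}(36) − f^{(3)}(11)) = −1/720 · (-2.75636e-08 − (-3.38684e-05)) = -4.70012e-08.

S_2 ≈ 0.00414968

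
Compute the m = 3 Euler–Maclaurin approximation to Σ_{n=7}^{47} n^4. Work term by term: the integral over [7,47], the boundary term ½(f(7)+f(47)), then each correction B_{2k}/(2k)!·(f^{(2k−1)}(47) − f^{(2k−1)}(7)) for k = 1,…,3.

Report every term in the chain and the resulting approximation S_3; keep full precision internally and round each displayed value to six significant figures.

Integral: ∫_7^47 x^4 dx = 4.58656e+07.
½[f(7) + f(47)] = ½[2401.00 + 4.87968e+06] = 2.44104e+06.
So far: 4.83067e+07.
Order-1 term: 1/12 · (415292 − 1372.00) = 34493.3.
Partial sum through k=1: 4.83412e+07.
Order-2 term: −1/720 · (1128.00 − 168.000) = -1.33333.
Partial sum through k=2: 4.83412e+07.
Order-3 term: 1/30240 · (0.00000 − 0.00000) = 0.00000.

S_3 ≈ 4.83412e+07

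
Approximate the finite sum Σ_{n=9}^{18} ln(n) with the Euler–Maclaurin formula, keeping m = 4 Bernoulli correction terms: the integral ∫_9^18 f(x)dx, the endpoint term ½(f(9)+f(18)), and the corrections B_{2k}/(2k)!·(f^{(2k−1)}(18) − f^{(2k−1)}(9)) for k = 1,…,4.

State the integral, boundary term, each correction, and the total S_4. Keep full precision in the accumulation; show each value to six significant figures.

S_4 ≈ 25.7908

∫_9^18 ln(x) dx evaluates to 23.2517.
Endpoint term: (f(9) + f(18))/2 = (2.19722 + 2.89037)/2 = 2.54380.
Running total after boundary: 25.7955.
Order-1 term: 1/12 · (0.0555556 − 0.111111) = -0.00462963.
Running total after k=1: 25.7908.
Order-2 term: −1/720 · (0.000342936 − 0.00274348) = 3.33410e-06.
Running total after k=2: 25.7908.
Order-3 term: 1/30240 · (1.27013e-05 − 0.000406442) = -1.30205e-08.
Running total after k=3: 25.7908.
Order-4 term: −1/1209600 · (1.17605e-06 − 0.000150534) = 1.23477e-10.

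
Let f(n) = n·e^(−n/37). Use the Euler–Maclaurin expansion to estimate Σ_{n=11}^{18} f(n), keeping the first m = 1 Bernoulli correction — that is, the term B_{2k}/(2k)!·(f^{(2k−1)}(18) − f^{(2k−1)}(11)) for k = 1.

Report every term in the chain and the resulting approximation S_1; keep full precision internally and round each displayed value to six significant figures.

Integral: ∫_11^18 x·e^(−x/37) dx = 68.1712.
Endpoint term: (f(11) + f(18))/2 = (8.17105 + 11.0661)/2 = 9.61857.
Running total after boundary: 77.7898.
k=1: B_{2}/(2)! × [f^{(1)}(18) − f^{(1)}(11)] = 1/12 × (0.315699 − 0.521984) = -0.0171904.

S_1 ≈ 77.7726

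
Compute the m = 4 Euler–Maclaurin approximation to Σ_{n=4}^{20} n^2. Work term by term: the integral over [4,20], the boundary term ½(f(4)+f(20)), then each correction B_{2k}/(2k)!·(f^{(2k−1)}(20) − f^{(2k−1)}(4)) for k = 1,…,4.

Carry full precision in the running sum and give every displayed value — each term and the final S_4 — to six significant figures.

∫_4^20 x^2 dx evaluates to 2645.33.
Boundary: ½(f(4) + f(20)) = ½(16.0000 + 400.000) = 208.000.
Integral + boundary = 2853.33.
Order-1 term: 1/12 · (40.0000 − 8.00000) = 2.66667.
Running total after k=1: 2856.00.
Order-2 term: −1/720 · (0.00000 − 0.00000) = 0.00000.
Running total after k=2: 2856.00.
Order-3 term: 1/30240 · (0.00000 − 0.00000) = 0.00000.
Running total after k=3: 2856.00.
Order-4 term: −1/1209600 · (0.00000 − 0.00000) = 0.00000.

S_4 ≈ 2856.00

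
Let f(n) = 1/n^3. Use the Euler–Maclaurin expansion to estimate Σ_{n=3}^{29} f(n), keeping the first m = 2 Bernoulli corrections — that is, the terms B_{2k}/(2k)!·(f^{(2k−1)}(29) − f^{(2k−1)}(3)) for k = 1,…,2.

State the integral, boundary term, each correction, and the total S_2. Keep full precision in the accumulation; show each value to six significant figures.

Integral: ∫_3^29 1/x^3 dx = 0.0549610.
½[f(3) + f(29)] = ½[0.0370370 + 4.10021e-05] = 0.0185390.
Running total after boundary: 0.0735000.
Order-1 term: 1/12 · (-4.24160e-06 − (-0.0370370)) = 0.00308607.
After k=1: 0.0765861.
Order-2 term: −1/720 · (-1.00870e-07 − (-0.0823045)) = -0.000114312.

S_2 ≈ 0.0764718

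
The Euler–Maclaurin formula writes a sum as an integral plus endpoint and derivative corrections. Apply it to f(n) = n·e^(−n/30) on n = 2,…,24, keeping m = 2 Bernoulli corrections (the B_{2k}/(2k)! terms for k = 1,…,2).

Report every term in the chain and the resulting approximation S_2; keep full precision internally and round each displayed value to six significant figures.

∫_2^24 x·e^(−x/30) dx evaluates to 170.174.
Boundary: ½(f(2) + f(24)) = ½(1.87101 + 10.7839) = 6.32745.
Running total after boundary: 176.501.
k=1: B_{2}/(2)! × [f^{(1)}(24) − f^{(1)}(2)] = 1/12 × (0.0898658 − 0.873140) = -0.0652728.
Partial sum through k=1: 176.436.
k=2: B_{4}/(4)! × [f^{(3)}(24) − f^{(3)}(2)] = −1/720 × (0.00109836 − 0.00304906) = 2.70931e-06.

S_2 ≈ 176.436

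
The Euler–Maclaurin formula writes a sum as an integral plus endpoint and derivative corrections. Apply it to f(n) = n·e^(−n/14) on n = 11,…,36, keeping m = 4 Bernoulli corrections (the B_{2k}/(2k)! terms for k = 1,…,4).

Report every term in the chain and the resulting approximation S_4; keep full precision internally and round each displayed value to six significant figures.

S_4 ≈ 109.894

The integral term ∫_11^36 x·e^(−x/14) dx = 106.030.
Endpoint term: (f(11) + f(36))/2 = (5.01373 + 2.75135)/2 = 3.88254.
Running total after boundary: 109.912.
Correction k=1: B_{2}/2! · (f^{(1)}(36) − f^{(1)}(11)) = 1/12 · (-0.120098 − 0.0976701) = -0.0181474.
Partial sum through k=1: 109.894.
Correction k=2: B_{4}/4! · (f^{(3)}(36) − f^{(3)}(11)) = −1/720 · (0.000167113 − 0.00514928) = 6.91967e-06.
Partial sum through k=2: 109.894.
Correction k=3: B_{6}/6! · (f^{(5)}(36) − f^{(5)}(11)) = 1/30240 · (4.83149e-06 − 5.00012e-05) = -1.49371e-09.
Partial sum through k=3: 109.894.
Correction k=4: B_{8}/8! · (f^{(7)}(36) − f^{(7)}(11)) = −1/1209600 · (4.49509e-08 − 3.76176e-07) = 2.73831e-13.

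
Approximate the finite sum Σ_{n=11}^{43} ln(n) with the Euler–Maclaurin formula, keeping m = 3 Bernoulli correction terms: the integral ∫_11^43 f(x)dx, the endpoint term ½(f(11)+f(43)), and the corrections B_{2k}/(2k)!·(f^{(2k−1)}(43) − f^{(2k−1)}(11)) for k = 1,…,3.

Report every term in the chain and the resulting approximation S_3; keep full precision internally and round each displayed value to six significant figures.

S_3 ≈ 106.429

∫_11^43 ln(x) dx evaluates to 103.355.
½[f(11) + f(43)] = ½[2.39790 + 3.76120] = 3.07955.
So far: 106.434.
Correction k=1: B_{2}/2! · (f^{(1)}(43) − f^{(1)}(11)) = 1/12 · (0.0232558 − 0.0909091) = -0.00563777.
Partial sum through k=1: 106.429.
Correction k=2: B_{4}/4! · (f^{(3)}(43) − f^{(3)}(11)) = −1/720 · (2.51550e-05 − 0.00150263) = 2.05205e-06.
Partial sum through k=2: 106.429.
Correction k=3: B_{6}/6! · (f^{(5)}(43) − f^{(5)}(11)) = 1/30240 · (1.63256e-07 − 0.000149021) = -4.92255e-09.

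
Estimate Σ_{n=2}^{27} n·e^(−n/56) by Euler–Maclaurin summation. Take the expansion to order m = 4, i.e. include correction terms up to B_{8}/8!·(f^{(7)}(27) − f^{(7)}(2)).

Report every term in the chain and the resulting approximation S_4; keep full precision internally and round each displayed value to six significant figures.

S_4 ≈ 273.348

Integral: ∫_2^27 x·e^(−x/56) dx = 264.098.
Endpoint term: (f(2) + f(27))/2 = (1.92983 + 16.6714)/2 = 9.30061.
So far: 273.399.
Order-1 term: 1/12 · (0.319755 − 0.930455) = -0.0508916.
After k=1: 273.348.
Order-2 term: −1/720 · (0.000495750 − 0.000912081) = 5.78237e-07.
After k=2: 273.348.
Order-3 term: 1/30240 · (2.83654e-07 − 4.87073e-07) = -6.72683e-12.
After k=3: 273.348.
Order-4 term: −1/1209600 · (1.30492e-10 − 2.17890e-10) = 7.22537e-17.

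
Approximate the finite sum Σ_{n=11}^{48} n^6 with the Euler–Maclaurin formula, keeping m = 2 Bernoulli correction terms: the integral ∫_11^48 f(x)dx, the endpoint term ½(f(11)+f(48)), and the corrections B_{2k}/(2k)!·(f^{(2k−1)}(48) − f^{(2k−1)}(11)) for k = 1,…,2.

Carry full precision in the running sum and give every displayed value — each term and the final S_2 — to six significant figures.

∫_11^48 x^6 dx evaluates to 8.38641e+10.
Endpoint term: (f(11) + f(48))/2 = (1.77156e+06 + 1.22306e+10)/2 = 6.11618e+09.
Integral + boundary = 8.99803e+10.
Correction k=1: B_{2}/2! · (f^{(1)}(48) − f^{(1)}(11)) = 1/12 · (1.52882e+09 − 966306) = 1.27321e+08.
Running total after k=1: 9.01076e+10.
Correction k=2: B_{4}/4! · (f^{(3)}(48) − f^{(3)}(11)) = −1/720 · (1.32710e+07 − 159720) = -18210.2.

S_2 ≈ 9.01076e+10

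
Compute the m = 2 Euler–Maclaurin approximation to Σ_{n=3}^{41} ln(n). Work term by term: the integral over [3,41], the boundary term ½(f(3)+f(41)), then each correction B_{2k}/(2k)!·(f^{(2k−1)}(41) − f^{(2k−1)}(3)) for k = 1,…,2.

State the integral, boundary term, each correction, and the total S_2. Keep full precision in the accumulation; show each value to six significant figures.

Integral: ∫_3^41 ln(x) dx = 110.961.
Boundary: ½(f(3) + f(41)) = ½(1.09861 + 3.71357) = 2.40609.
Running total after boundary: 113.367.
Order-1 term: 1/12 · (0.0243902 − 0.333333) = -0.0257453.
Partial sum through k=1: 113.341.
Order-2 term: −1/720 · (2.90187e-05 − 0.0740741) = 0.000102840.

S_2 ≈ 113.341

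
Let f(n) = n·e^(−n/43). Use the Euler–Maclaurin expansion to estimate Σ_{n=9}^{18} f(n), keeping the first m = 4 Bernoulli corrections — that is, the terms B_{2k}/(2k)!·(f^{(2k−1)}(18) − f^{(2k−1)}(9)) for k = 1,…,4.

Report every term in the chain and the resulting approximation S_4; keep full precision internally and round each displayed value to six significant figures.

Integral: ∫_9^18 x·e^(−x/43) dx = 87.8910.
Boundary: ½(f(9) + f(18)) = ½(7.30035 + 11.8434) = 9.57185.
Running total after boundary: 97.4629.
Correction k=1: B_{2}/2! · (f^{(1)}(18) − f^{(1)}(9)) = 1/12 · (0.382537 − 0.641374) = -0.0215698.
Running total after k=1: 97.4413.
Correction k=2: B_{4}/4! · (f^{(3)}(18) − f^{(3)}(9)) = −1/720 · (0.000918586 − 0.00122427) = 4.24560e-07.
Running total after k=2: 97.4413.
Correction k=3: B_{6}/6! · (f^{(5)}(18) − f^{(5)}(9)) = 1/30240 · (8.81711e-07 − 1.13665e-06) = -8.43047e-12.
Running total after k=3: 97.4413.
Correction k=4: B_{8}/8! · (f^{(7)}(18) − f^{(7)}(9)) = −1/1209600 · (6.85030e-10 − 8.71374e-10) = 1.54055e-16.

S_4 ≈ 97.4413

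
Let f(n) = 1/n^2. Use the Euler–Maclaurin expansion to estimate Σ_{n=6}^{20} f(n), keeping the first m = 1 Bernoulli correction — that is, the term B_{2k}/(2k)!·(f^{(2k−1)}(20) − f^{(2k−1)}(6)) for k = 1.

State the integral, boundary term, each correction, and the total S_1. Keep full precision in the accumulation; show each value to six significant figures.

Integral: ∫_6^20 1/x^2 dx = 0.116667.
½[f(6) + f(20)] = ½[0.0277778 + 0.00250000] = 0.0151389.
Running total after boundary: 0.131806.
k=1: B_{2}/(2)! × [f^{(1)}(20) − f^{(1)}(6)] = 1/12 × (-0.000250000 − (-0.00925926)) = 0.000750772.

S_1 ≈ 0.132556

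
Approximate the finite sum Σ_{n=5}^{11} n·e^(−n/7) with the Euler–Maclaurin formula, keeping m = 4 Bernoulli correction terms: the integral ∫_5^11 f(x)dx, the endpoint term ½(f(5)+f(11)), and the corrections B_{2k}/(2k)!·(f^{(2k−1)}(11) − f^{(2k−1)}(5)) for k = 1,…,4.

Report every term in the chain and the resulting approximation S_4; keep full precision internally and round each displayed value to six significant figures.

S_4 ≈ 17.2902

∫_5^11 x·e^(−x/7) dx evaluates to 14.9452.
Boundary: ½(f(5) + f(11)) = ½(2.44771 + 2.28523) = 2.36647.
Running total after boundary: 17.3117.
Order-1 term: 1/12 · (-0.118713 − 0.139869) = -0.0215485.
Running total after k=1: 17.2901.
Order-2 term: −1/720 · (0.00605680 − 0.0228358) = 2.33041e-05.
Running total after k=2: 17.2902.
Order-3 term: 1/30240 · (0.000296660 − 0.000873817) = -1.90859e-08.
Running total after k=3: 17.2902.
Order-4 term: −1/1209600 · (9.58594e-06 − 2.61551e-05) = 1.36980e-11.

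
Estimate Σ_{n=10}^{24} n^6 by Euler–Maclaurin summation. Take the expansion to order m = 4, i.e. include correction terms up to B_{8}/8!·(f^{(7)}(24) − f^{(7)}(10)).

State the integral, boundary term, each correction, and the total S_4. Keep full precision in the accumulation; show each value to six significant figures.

∫_10^24 x^6 dx evaluates to 6.53782e+08.
½[f(10) + f(24)] = ½[1.00000e+06 + 1.91103e+08] = 9.60515e+07.
Integral + boundary = 7.49833e+08.
k=1: B_{2}/(2)! × [f^{(1)}(24) − f^{(1)}(10)] = 1/12 × (4.77757e+07 − 600000) = 3.93131e+06.
Running total after k=1: 7.53764e+08.
k=2: B_{4}/(4)! × [f^{(3)}(24) − f^{(3)}(10)] = −1/720 × (1.65888e+06 − 120000) = -2137.33.
Running total after k=2: 7.53762e+08.
k=3: B_{6}/(6)! × [f^{(5)}(24) − f^{(5)}(10)] = 1/30240 × (17280.0 − 7200.00) = 0.333333.
Running total after k=3: 7.53762e+08.
k=4: B_{8}/(8)! × [f^{(7)}(24) − f^{(7)}(10)] = −1/1209600 × (0.00000 − 0.00000) = 0.00000.

S_4 ≈ 7.53762e+08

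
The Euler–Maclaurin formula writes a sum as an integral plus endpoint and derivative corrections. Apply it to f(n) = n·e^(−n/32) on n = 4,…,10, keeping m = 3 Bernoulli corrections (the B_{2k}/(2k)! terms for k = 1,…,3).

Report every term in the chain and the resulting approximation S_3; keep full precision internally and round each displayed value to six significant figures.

The integral term ∫_4^10 x·e^(−x/32) dx = 33.3450.
Endpoint term: (f(4) + f(10))/2 = (3.52999 + 7.31616)/2 = 5.42307.
Running total after boundary: 38.7681.
Correction k=1: B_{2}/2! · (f^{(1)}(10) − f^{(1)}(4)) = 1/12 · (0.502986 − 0.772185) = -0.0224333.
Running total after k=1: 38.7457.
Correction k=2: B_{4}/4! · (f^{(3)}(10) − f^{(3)}(4)) = −1/720 · (0.00192013 − 0.00247771) = 7.74416e-07.
Running total after k=2: 38.7457.
Correction k=3: B_{6}/6! · (f^{(5)}(10) − f^{(5)}(4)) = 1/30240 · (3.27058e-06 − 4.10287e-06) = -2.75230e-11.

S_3 ≈ 38.7457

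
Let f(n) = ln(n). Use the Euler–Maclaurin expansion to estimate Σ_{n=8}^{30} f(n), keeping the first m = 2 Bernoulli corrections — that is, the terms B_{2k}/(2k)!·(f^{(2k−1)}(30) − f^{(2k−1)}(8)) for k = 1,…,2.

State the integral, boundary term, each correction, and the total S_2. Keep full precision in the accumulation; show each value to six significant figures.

∫_8^30 ln(x) dx evaluates to 63.4004.
½[f(8) + f(30)] = ½[2.07944 + 3.40120] = 2.74032.
So far: 66.1407.
Order-1 term: 1/12 · (0.0333333 − 0.125000) = -0.00763889.
Running total after k=1: 66.1331.
Order-2 term: −1/720 · (7.40741e-05 − 0.00390625) = 5.32247e-06.

S_2 ≈ 66.1331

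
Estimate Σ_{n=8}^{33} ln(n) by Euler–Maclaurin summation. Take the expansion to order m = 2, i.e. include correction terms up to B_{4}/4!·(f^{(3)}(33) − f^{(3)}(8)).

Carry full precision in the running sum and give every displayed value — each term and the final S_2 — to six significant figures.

Integral: ∫_8^33 ln(x) dx = 73.7492.
Endpoint term: (f(8) + f(33))/2 = (2.07944 + 3.49651)/2 = 2.78797.
So far: 76.5372.
Order-1 term: 1/12 · (0.0303030 − 0.125000) = -0.00789141.
After k=1: 76.5293.
Order-2 term: −1/720 · (5.56529e-05 − 0.00390625) = 5.34805e-06.

S_2 ≈ 76.5293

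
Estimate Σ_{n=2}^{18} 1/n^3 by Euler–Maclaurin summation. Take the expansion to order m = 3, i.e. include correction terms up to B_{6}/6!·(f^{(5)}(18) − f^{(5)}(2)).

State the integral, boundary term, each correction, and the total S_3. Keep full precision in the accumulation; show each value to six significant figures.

The integral term ∫_2^18 1/x^3 dx = 0.123457.
Boundary: ½(f(2) + f(18)) = ½(0.125000 + 0.000171468) = 0.0625857.
Running total after boundary: 0.186043.
Order-1 term: 1/12 · (-2.85780e-05 − (-0.187500)) = 0.0156226.
Partial sum through k=1: 0.201665.
Order-2 term: −1/720 · (-1.76407e-06 − (-0.937500)) = -0.00130208.
Partial sum through k=2: 0.200363.
Order-3 term: 1/30240 · (-2.28676e-07 − (-9.84375)) = 0.000325521.

S_3 ≈ 0.200689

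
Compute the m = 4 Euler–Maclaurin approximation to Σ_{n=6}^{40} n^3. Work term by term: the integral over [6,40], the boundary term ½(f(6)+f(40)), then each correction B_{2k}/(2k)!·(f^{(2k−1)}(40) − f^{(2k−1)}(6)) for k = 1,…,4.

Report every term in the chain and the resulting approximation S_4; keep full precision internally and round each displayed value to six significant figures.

∫_6^40 x^3 dx evaluates to 639676.
Boundary: ½(f(6) + f(40)) = ½(216.000 + 64000.0) = 32108.0.
Running total after boundary: 671784.
Correction k=1: B_{2}/2! · (f^{(1)}(40) − f^{(1)}(6)) = 1/12 · (4800.00 − 108.000) = 391.000.
Partial sum through k=1: 672175.
Correction k=2: B_{4}/4! · (f^{(3)}(40) − f^{(3)}(6)) = −1/720 · (6.00000 − 6.00000) = 0.00000.
Partial sum through k=2: 672175.
Correction k=3: B_{6}/6! · (f^{(5)}(40) − f^{(5)}(6)) = 1/30240 · (0.00000 − 0.00000) = 0.00000.
Partial sum through k=3: 672175.
Correction k=4: B_{8}/8! · (f^{(7)}(40) − f^{(7)}(6)) = −1/1209600 · (0.00000 − 0.00000) = 0.00000.

S_4 ≈ 672175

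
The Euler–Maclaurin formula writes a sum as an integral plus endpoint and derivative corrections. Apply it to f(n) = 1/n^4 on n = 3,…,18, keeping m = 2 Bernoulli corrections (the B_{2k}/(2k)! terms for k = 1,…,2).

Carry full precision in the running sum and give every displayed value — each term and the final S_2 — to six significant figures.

The integral term ∫_3^18 1/x^4 dx = 0.0122885.
Boundary: ½(f(3) + f(18)) = ½(0.0123457 + 9.52599e-06) = 0.00617760.
Running total after boundary: 0.0184661.
k=1: B_{2}/(2)! × [f^{(1)}(18) − f^{(1)}(3)] = 1/12 × (-2.11689e-06 − (-0.0164609)) = 0.00137157.
Partial sum through k=1: 0.0198377.
k=2: B_{4}/(4)! × [f^{(3)}(18) − f^{(3)}(3)] = −1/720 × (-1.96008e-07 − (-0.0548697)) = -7.62076e-05.

S_2 ≈ 0.0197615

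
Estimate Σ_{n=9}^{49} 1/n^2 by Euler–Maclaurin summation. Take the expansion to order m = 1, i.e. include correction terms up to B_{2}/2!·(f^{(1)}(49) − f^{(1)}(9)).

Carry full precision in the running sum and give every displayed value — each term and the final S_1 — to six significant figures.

S_1 ≈ 0.0973112

The integral term ∫_9^49 1/x^2 dx = 0.0907029.
Boundary: ½(f(9) + f(49)) = ½(0.0123457 + 0.000416493) = 0.00638109.
So far: 0.0970840.
k=1: B_{2}/(2)! × [f^{(1)}(49) − f^{(1)}(9)] = 1/12 × (-1.69997e-05 − (-0.00274348)) = 0.000227207.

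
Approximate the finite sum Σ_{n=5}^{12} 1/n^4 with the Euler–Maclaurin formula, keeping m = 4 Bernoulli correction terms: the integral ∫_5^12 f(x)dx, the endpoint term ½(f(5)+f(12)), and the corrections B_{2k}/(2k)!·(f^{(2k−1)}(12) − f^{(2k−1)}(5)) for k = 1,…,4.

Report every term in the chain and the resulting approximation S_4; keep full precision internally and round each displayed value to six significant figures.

S_4 ≈ 0.00340118

The integral term ∫_5^12 1/x^4 dx = 0.00247377.
½[f(5) + f(12)] = ½[0.00160000 + 4.82253e-05] = 0.000824113.
Integral + boundary = 0.00329788.
k=1: B_{2}/(2)! × [f^{(1)}(12) − f^{(1)}(5)] = 1/12 × (-1.60751e-05 − (-0.00128000)) = 0.000105327.
After k=1: 0.00340321.
k=2: B_{4}/(4)! × [f^{(3)}(12) − f^{(3)}(5)] = −1/720 × (-3.34898e-06 − (-0.00153600)) = -2.12868e-06.
After k=2: 0.00340108.
k=3: B_{6}/(6)! × [f^{(5)}(12) − f^{(5)}(5)] = 1/30240 × (-1.30238e-06 − (-0.00344064)) = 1.13735e-07.
After k=3: 0.00340119.
k=4: B_{8}/(8)! × [f^{(7)}(12) − f^{(7)}(5)] = −1/1209600 × (-8.13988e-07 − (-0.0123863)) = -1.02393e-08.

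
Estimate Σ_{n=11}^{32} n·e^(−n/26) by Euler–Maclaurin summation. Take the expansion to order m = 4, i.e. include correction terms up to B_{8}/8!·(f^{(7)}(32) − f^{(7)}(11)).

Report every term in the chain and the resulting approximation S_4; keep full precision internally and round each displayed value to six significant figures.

The integral term ∫_11^32 x·e^(−x/26) dx = 189.699.
Endpoint term: (f(11) + f(32))/2 = (7.20531 + 9.34617)/2 = 8.27574.
Integral + boundary = 197.975.
Order-1 term: 1/12 · (-0.0674003 − 0.377901) = -0.0371084.
Running total after k=1: 197.938.
Order-2 term: −1/720 · (0.000764401 − 0.00249698) = 2.40636e-06.
Running total after k=2: 197.938.
Order-3 term: 1/30240 · (2.40903e-06 − 6.56055e-06) = -1.37286e-10.
Running total after k=3: 197.938.
Order-4 term: −1/1209600 · (5.45458e-09 − 1.39458e-08) = 7.01984e-15.

S_4 ≈ 197.938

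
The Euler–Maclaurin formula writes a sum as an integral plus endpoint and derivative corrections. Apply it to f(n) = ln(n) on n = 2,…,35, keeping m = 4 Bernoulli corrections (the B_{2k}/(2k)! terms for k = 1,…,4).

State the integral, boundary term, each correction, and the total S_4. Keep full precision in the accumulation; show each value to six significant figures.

The integral term ∫_2^35 ln(x) dx = 90.0509.
Boundary: ½(f(2) + f(35)) = ½(0.693147 + 3.55535) = 2.12425.
Integral + boundary = 92.1751.
Order-1 term: 1/12 · (0.0285714 − 0.500000) = -0.0392857.
Running total after k=1: 92.1358.
Order-2 term: −1/720 · (4.66472e-05 − 0.250000) = 0.000347157.
Running total after k=2: 92.1362.
Order-3 term: 1/30240 · (4.56952e-07 − 0.750000) = -2.48016e-05.
Running total after k=3: 92.1362.
Order-4 term: −1/1209600 · (1.11907e-08 − 5.62500) = 4.65030e-06.

S_4 ≈ 92.1362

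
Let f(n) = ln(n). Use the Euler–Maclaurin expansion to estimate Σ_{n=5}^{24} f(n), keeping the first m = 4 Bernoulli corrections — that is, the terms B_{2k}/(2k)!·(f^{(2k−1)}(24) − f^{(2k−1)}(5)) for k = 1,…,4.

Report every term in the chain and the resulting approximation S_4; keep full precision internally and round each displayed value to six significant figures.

S_4 ≈ 51.6067

∫_5^24 ln(x) dx evaluates to 49.2261.
½[f(5) + f(24)] = ½[1.60944 + 3.17805] = 2.39375.
So far: 51.6198.
Correction k=1: B_{2}/2! · (f^{(1)}(24) − f^{(1)}(5)) = 1/12 · (0.0416667 − 0.200000) = -0.0131944.
After k=1: 51.6067.
Correction k=2: B_{4}/4! · (f^{(3)}(24) − f^{(3)}(5)) = −1/720 · (0.000144676 − 0.0160000) = 2.20213e-05.
After k=2: 51.6067.
Correction k=3: B_{6}/6! · (f^{(5)}(24) − f^{(5)}(5)) = 1/30240 · (3.01408e-06 − 0.00768000) = -2.53869e-07.
After k=3: 51.6067.
Correction k=4: B_{8}/8! · (f^{(7)}(24) − f^{(7)}(5)) = −1/1209600 · (1.56983e-07 − 0.00921600) = 7.61892e-09.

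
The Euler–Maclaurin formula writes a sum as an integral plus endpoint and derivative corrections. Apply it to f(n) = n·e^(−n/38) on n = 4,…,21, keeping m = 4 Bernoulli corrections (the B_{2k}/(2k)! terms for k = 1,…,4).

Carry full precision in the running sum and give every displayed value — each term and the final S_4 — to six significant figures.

S_4 ≈ 154.214

The integral term ∫_4^21 x·e^(−x/38) dx = 146.418.
Endpoint term: (f(4) + f(21))/2 = (3.60035 + 12.0841)/2 = 7.84223.
Running total after boundary: 154.260.
Order-1 term: 1/12 · (0.257431 − 0.805342) = -0.0456592.
Running total after k=1: 154.214.
Order-2 term: −1/720 · (0.000975275 − 0.00180437) = 1.15153e-06.
Running total after k=2: 154.214.
Order-3 term: 1/30240 · (1.22734e-06 − 2.11290e-06) = -2.92846e-11.
Running total after k=3: 154.214.
Order-4 term: −1/1209600 · (1.23219e-09 − 2.06111e-09) = 6.85287e-16.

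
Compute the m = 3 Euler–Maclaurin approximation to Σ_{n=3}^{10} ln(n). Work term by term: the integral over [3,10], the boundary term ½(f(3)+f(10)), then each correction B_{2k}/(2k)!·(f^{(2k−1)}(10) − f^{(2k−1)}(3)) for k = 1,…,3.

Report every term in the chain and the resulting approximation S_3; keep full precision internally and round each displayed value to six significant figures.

S_3 ≈ 14.4113

The integral term ∫_3^10 ln(x) dx = 12.7300.
Boundary: ½(f(3) + f(10)) = ½(1.09861 + 2.30259) = 1.70060.
So far: 14.4306.
k=1: B_{2}/(2)! × [f^{(1)}(10) − f^{(1)}(3)] = 1/12 × (0.100000 − 0.333333) = -0.0194444.
Running total after k=1: 14.4112.
k=2: B_{4}/(4)! × [f^{(3)}(10) − f^{(3)}(3)] = −1/720 × (0.00200000 − 0.0740741) = 0.000100103.
Running total after k=2: 14.4113.
k=3: B_{6}/(6)! × [f^{(5)}(10) − f^{(5)}(3)] = 1/30240 × (0.000240000 − 0.0987654) = -3.25812e-06.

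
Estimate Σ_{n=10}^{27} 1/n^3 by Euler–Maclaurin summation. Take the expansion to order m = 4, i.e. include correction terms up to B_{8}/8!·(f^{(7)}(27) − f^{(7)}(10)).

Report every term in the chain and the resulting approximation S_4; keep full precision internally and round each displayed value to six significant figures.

S_4 ≈ 0.00486398

The integral term ∫_10^27 1/x^3 dx = 0.00431413.
Boundary: ½(f(10) + f(27)) = ½(0.00100000 + 5.08053e-05) = 0.000525403.
Running total after boundary: 0.00483953.
Order-1 term: 1/12 · (-5.64503e-06 − (-0.000300000)) = 2.45296e-05.
Running total after k=1: 0.00486406.
Order-2 term: −1/720 · (-1.54870e-07 − (-6.00000e-05)) = -8.31182e-08.
Running total after k=2: 0.00486398.
Order-3 term: 1/30240 · (-8.92258e-09 − (-2.52000e-05)) = 8.33038e-10.
Running total after k=3: 0.00486398.
Order-4 term: −1/1209600 · (-8.81242e-10 − (-1.81440e-05)) = -1.49993e-11.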